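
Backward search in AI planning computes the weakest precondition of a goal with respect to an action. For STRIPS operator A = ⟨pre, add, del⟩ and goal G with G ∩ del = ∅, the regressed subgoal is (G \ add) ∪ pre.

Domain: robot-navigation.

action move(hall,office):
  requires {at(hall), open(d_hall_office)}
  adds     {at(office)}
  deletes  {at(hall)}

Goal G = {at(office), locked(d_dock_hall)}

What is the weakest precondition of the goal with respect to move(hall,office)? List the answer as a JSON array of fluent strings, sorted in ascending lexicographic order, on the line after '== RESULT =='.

Regress:
  G ∩ del = {}  (empty — regression defined)
  G \ add = {at(office), locked(d_dock_hall)} \ {at(office)} = {locked(d_dock_hall)}
  ∪ pre   = {locked(d_dock_hall)} ∪ {at(hall), open(d_hall_office)}
          = {at(hall), locked(d_dock_hall), open(d_hall_office)}

== RESULT ==
["at(hall)", "locked(d_dock_hall)", "open(d_hall_office)"]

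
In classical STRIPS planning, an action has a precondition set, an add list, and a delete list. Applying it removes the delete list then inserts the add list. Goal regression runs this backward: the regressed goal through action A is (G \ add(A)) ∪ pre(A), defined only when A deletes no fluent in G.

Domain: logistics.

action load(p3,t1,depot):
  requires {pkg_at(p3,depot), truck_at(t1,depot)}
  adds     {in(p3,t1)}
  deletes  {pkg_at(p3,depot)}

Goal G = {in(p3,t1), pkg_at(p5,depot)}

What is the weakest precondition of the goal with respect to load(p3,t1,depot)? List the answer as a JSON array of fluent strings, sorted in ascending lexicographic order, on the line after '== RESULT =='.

Regress:
  G ∩ del = {}  (empty — regression defined)
  G \ add = {in(p3,t1), pkg_at(p5,depot)} \ {in(p3,t1)} = {pkg_at(p5,depot)}
  ∪ pre   = {pkg_at(p5,depot)} ∪ {pkg_at(p3,depot), truck_at(t1,depot)}
          = {pkg_at(p3,depot), pkg_at(p5,depot), truck_at(t1,depot)}

== RESULT ==
["pkg_at(p3,depot)", "pkg_at(p5,depot)", "truck_at(t1,depot)"]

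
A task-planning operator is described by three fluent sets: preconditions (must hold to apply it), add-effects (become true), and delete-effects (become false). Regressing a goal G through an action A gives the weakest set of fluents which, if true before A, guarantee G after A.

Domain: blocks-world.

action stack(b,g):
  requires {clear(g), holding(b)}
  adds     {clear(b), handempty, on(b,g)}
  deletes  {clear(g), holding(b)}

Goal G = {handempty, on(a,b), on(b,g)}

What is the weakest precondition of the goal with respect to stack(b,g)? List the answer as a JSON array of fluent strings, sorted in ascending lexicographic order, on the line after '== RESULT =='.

Regress:
  G ∩ del = {}  (empty — regression defined)
  G \ add = {handempty, on(a,b), on(b,g)} \ {clear(b), handempty, on(b,g)} = {on(a,b)}
  ∪ pre   = {on(a,b)} ∪ {clear(g), holding(b)}
          = {clear(g), holding(b), on(a,b)}

== RESULT ==
["clear(g)", "holding(b)", "on(a,b)"]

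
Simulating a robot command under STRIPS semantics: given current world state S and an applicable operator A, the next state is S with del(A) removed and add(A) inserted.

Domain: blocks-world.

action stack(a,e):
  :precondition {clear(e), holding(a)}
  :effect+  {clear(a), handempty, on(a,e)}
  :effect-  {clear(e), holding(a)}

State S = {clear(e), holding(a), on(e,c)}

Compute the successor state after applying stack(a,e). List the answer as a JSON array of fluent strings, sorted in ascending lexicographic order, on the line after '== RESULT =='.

Progress:
  pre ⊆ S: {clear(e), holding(a)} ⊆ S  — applicable
  S \ del = {on(e,c)}
  ∪ add   = {clear(a), handempty, on(a,e), on(e,c)}

== RESULT ==
["clear(a)", "handempty", "on(a,e)", "on(e,c)"]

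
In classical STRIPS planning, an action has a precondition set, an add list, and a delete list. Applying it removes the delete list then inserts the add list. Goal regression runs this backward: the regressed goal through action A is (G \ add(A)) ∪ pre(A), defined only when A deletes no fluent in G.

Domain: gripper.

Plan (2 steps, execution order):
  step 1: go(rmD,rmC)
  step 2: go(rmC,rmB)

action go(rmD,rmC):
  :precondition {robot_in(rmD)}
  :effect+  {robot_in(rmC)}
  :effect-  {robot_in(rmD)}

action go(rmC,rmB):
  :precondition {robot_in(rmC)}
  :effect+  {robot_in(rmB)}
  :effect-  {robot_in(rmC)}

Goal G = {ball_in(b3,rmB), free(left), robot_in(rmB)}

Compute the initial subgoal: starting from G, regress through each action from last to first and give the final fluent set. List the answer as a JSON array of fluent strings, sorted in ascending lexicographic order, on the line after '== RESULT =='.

Work backward from the goal:
  through step 2 (go(rmC,rmB)): drop {robot_in(rmB)}, keep {ball_in(b3,rmB), free(left)}, require {robot_in(rmC)}
    → {ball_in(b3,rmB), free(left), robot_in(rmC)}
  through step 1 (go(rmD,rmC)): drop {robot_in(rmC)}, keep {ball_in(b3,rmB), free(left)}, require {robot_in(rmD)}
    → {ball_in(b3,rmB), free(left), robot_in(rmD)}

== RESULT ==
["ball_in(b3,rmB)", "free(left)", "robot_in(rmD)"]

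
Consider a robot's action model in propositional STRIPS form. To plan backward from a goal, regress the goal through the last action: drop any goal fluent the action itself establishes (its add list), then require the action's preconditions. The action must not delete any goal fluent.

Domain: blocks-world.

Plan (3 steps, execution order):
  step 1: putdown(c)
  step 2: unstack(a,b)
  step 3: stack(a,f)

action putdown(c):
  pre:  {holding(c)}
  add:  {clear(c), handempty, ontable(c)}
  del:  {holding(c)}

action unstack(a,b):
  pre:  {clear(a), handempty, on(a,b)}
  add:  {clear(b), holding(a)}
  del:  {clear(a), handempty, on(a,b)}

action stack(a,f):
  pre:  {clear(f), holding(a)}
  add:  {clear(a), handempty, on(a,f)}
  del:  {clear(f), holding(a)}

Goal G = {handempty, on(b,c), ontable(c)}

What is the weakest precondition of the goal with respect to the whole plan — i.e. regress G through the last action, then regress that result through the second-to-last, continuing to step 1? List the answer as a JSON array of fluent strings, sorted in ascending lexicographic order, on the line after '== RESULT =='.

Work backward from the goal:
  through step 3 (stack(a,f)): drop {handempty}, keep {on(b,c), ontable(c)}, require {clear(f), holding(a)}
    → {clear(f), holding(a), on(b,c), ontable(c)}
  through step 2 (unstack(a,b)): drop {holding(a)}, keep {clear(f), on(b,c), ontable(c)}, require {clear(a), handempty, on(a,b)}
    → {clear(a), clear(f), handempty, on(a,b), on(b,c), ontable(c)}
  through step 1 (putdown(c)): drop {handempty, ontable(c)}, keep {clear(a), clear(f), on(a,b), on(b,c)}, require {holding(c)}
    → {clear(a), clear(f), holding(c), on(a,b), on(b,c)}

== RESULT ==
["clear(a)", "clear(f)", "holding(c)", "on(a,b)", "on(b,c)"]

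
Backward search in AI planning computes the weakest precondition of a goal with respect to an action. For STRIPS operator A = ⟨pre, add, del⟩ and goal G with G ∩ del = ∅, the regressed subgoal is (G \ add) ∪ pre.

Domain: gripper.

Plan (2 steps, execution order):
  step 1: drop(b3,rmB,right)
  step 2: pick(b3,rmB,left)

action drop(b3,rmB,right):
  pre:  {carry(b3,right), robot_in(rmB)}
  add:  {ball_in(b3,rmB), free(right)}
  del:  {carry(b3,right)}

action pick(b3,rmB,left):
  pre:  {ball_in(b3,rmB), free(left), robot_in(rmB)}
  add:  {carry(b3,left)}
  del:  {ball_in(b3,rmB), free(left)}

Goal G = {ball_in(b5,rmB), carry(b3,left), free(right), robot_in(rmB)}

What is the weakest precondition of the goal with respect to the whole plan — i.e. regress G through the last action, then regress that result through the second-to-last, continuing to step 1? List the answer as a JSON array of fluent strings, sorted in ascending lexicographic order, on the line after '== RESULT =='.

Work backward from the goal:
  through step 2 (pick(b3,rmB,left)): drop {carry(b3,left)}, keep {ball_in(b5,rmB), free(right), robot_in(rmB)}, require {ball_in(b3,rmB), free(left), robot_in(rmB)}
    → {ball_in(b3,rmB), ball_in(b5,rmB), free(left), free(right), robot_in(rmB)}
  through step 1 (drop(b3,rmB,right)): drop {ball_in(b3,rmB), free(right)}, keep {ball_in(b5,rmB), free(left), robot_in(rmB)}, require {carry(b3,right), robot_in(rmB)}
    → {ball_in(b5,rmB), carry(b3,right), free(left), robot_in(rmB)}

== RESULT ==
["ball_in(b5,rmB)", "carry(b3,right)", "free(left)", "robot_in(rmB)"]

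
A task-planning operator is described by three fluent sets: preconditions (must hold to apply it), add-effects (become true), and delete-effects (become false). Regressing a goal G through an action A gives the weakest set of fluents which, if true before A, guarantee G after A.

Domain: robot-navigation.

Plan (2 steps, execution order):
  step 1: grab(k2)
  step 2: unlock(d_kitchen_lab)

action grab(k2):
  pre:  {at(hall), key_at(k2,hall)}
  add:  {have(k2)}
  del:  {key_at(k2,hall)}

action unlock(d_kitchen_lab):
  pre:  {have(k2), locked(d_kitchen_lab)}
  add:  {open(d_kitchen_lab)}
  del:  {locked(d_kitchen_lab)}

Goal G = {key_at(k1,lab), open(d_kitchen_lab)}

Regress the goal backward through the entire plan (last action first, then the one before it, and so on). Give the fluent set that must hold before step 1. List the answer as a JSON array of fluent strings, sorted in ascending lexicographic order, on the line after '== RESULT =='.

Work backward from the goal:
  through step 2 (unlock(d_kitchen_lab)): drop {open(d_kitchen_lab)}, keep {key_at(k1,lab)}, require {have(k2), locked(d_kitchen_lab)}
    → {have(k2), key_at(k1,lab), locked(d_kitchen_lab)}
  through step 1 (grab(k2)): drop {have(k2)}, keep {key_at(k1,lab), locked(d_kitchen_lab)}, require {at(hall), key_at(k2,hall)}
    → {at(hall), key_at(k1,lab), key_at(k2,hall), locked(d_kitchen_lab)}

== RESULT ==
["at(hall)", "key_at(k1,lab)", "key_at(k2,hall)", "locked(d_kitchen_lab)"]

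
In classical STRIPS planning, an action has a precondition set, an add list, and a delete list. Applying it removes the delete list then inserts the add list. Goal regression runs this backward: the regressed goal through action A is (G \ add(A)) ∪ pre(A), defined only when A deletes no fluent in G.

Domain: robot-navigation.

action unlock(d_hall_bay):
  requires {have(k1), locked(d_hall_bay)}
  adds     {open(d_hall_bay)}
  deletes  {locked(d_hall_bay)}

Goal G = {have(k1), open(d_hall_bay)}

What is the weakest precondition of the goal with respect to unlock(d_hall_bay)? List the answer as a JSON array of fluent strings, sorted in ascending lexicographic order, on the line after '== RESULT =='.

Compute (G \ add) ∪ pre:
  G ∩ del = {}  (empty — regression defined)
  G \ add = {have(k1), open(d_hall_bay)} \ {open(d_hall_bay)} = {have(k1)}
  ∪ pre   = {have(k1)} ∪ {have(k1), locked(d_hall_bay)}
          = {have(k1), locked(d_hall_bay)}

== RESULT ==
["have(k1)", "locked(d_hall_bay)"]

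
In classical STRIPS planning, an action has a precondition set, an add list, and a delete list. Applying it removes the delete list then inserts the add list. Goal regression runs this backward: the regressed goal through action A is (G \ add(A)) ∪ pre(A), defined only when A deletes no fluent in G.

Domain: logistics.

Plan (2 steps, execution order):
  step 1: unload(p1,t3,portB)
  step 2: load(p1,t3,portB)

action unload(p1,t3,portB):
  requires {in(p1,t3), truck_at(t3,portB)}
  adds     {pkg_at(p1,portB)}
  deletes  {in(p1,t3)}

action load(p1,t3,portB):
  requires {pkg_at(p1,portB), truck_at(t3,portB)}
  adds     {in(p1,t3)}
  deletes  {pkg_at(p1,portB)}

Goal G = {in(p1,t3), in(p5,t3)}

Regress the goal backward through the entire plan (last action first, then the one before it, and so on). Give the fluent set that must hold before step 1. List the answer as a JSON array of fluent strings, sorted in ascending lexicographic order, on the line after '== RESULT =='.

Regress step by step:
  through step 2 (load(p1,t3,portB)): drop {in(p1,t3)}, keep {in(p5,t3)}, require {pkg_at(p1,portB), truck_at(t3,portB)}
    → {in(p5,t3), pkg_at(p1,portB), truck_at(t3,portB)}
  through step 1 (unload(p1,t3,portB)): drop {pkg_at(p1,portB)}, keep {in(p5,t3), truck_at(t3,portB)}, require {in(p1,t3), truck_at(t3,portB)}
    → {in(p1,t3), in(p5,t3), truck_at(t3,portB)}

== RESULT ==
["in(p1,t3)", "in(p5,t3)", "truck_at(t3,portB)"]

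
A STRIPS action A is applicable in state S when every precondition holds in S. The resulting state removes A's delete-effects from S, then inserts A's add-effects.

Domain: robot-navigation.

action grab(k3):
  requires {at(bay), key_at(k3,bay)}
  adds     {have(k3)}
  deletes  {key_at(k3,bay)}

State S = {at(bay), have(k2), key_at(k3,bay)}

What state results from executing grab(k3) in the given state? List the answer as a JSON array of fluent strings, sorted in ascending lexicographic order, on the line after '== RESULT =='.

Progress:
  pre ⊆ S: {at(bay), key_at(k3,bay)} ⊆ S  — applicable
  S \ del = {at(bay), have(k2)}
  ∪ add   = {at(bay), have(k2), have(k3)}

== RESULT ==
["at(bay)", "have(k2)", "have(k3)"]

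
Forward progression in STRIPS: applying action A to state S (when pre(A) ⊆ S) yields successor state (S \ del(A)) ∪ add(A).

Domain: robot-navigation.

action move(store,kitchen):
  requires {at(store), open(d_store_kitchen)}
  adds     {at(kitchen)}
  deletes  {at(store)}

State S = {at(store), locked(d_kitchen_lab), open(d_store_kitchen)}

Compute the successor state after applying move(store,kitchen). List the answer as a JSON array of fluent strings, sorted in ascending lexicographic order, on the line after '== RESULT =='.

Compute (S \ del) ∪ add:
  pre ⊆ S: {at(store), open(d_store_kitchen)} ⊆ S  — applicable
  S \ del = {locked(d_kitchen_lab), open(d_store_kitchen)}
  ∪ add   = {at(kitchen), locked(d_kitchen_lab), open(d_store_kitchen)}

== RESULT ==
["at(kitchen)", "locked(d_kitchen_lab)", "open(d_store_kitchen)"]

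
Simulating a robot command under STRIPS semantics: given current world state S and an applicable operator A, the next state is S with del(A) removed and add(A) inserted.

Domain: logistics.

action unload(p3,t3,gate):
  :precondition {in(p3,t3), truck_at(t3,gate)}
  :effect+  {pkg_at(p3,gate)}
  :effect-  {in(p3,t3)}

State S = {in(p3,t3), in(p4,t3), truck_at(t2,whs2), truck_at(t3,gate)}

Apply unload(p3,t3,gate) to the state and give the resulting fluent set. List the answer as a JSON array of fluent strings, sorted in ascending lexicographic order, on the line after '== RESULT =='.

Compute (S \ del) ∪ add:
  pre ⊆ S: {in(p3,t3), truck_at(t3,gate)} ⊆ S  — applicable
  S \ del = {in(p4,t3), truck_at(t2,whs2), truck_at(t3,gate)}
  ∪ add   = {in(p4,t3), pkg_at(p3,gate), truck_at(t2,whs2), truck_at(t3,gate)}

== RESULT ==
["in(p4,t3)", "pkg_at(p3,gate)", "truck_at(t2,whs2)", "truck_at(t3,gate)"]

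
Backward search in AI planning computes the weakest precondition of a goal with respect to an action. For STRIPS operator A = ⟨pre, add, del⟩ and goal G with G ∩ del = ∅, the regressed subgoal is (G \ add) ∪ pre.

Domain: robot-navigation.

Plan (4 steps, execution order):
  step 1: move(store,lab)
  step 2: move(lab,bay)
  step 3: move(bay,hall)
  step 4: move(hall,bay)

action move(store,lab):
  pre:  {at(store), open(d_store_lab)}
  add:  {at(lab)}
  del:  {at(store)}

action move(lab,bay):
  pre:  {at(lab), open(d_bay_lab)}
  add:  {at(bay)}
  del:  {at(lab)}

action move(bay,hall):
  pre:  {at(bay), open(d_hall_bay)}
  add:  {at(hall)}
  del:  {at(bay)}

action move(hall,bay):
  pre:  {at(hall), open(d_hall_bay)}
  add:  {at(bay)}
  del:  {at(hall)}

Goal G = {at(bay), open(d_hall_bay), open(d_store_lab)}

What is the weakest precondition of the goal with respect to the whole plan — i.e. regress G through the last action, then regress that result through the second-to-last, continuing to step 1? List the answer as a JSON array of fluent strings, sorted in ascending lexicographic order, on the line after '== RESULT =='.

Regress step by step:
  through step 4 (move(hall,bay)): drop {at(bay)}, keep {open(d_hall_bay), open(d_store_lab)}, require {at(hall), open(d_hall_bay)}
    → {at(hall), open(d_hall_bay), open(d_store_lab)}
  through step 3 (move(bay,hall)): drop {at(hall)}, keep {open(d_hall_bay), open(d_store_lab)}, require {at(bay), open(d_hall_bay)}
    → {at(bay), open(d_hall_bay), open(d_store_lab)}
  through step 2 (move(lab,bay)): drop {at(bay)}, keep {open(d_hall_bay), open(d_store_lab)}, require {at(lab), open(d_bay_lab)}
    → {at(lab), open(d_bay_lab), open(d_hall_bay), open(d_store_lab)}
  through step 1 (move(store,lab)): drop {at(lab)}, keep {open(d_bay_lab), open(d_hall_bay), open(d_store_lab)}, require {at(store), open(d_store_lab)}
    → {at(store), open(d_bay_lab), open(d_hall_bay), open(d_store_lab)}

== RESULT ==
["at(store)", "open(d_bay_lab)", "open(d_hall_bay)", "open(d_store_lab)"]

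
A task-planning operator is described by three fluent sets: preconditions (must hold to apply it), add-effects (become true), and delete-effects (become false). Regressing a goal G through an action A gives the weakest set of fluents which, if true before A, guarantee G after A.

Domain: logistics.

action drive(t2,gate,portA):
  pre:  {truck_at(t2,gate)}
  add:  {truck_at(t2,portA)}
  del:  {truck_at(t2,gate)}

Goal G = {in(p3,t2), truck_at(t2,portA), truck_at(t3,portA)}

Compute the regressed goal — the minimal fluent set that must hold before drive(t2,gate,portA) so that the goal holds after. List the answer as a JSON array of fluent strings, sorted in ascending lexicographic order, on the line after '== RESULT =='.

Compute (G \ add) ∪ pre:
  G ∩ del = {}  (empty — regression defined)
  G \ add = {in(p3,t2), truck_at(t2,portA), truck_at(t3,portA)} \ {truck_at(t2,portA)} = {in(p3,t2), truck_at(t3,portA)}
  ∪ pre   = {in(p3,t2), truck_at(t3,portA)} ∪ {truck_at(t2,gate)}
          = {in(p3,t2), truck_at(t2,gate), truck_at(t3,portA)}

== RESULT ==
["in(p3,t2)", "truck_at(t2,gate)", "truck_at(t3,portA)"]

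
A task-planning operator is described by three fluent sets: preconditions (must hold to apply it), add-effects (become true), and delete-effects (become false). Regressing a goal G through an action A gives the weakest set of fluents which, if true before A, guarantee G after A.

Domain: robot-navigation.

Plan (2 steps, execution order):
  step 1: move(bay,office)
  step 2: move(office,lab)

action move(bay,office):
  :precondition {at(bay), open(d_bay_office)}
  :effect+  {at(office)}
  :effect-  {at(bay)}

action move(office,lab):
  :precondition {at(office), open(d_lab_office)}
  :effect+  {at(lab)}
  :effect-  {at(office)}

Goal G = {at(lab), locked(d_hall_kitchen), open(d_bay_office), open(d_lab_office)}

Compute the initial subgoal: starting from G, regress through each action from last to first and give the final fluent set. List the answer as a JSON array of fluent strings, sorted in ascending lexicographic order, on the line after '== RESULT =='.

Regress step by step:
  through step 2 (move(office,lab)): drop {at(lab)}, keep {locked(d_hall_kitchen), open(d_bay_office), open(d_lab_office)}, require {at(office), open(d_lab_office)}
    → {at(office), locked(d_hall_kitchen), open(d_bay_office), open(d_lab_office)}
  through step 1 (move(bay,office)): drop {at(office)}, keep {locked(d_hall_kitchen), open(d_bay_office), open(d_lab_office)}, require {at(bay), open(d_bay_office)}
    → {at(bay), locked(d_hall_kitchen), open(d_bay_office), open(d_lab_office)}

== RESULT ==
["at(bay)", "locked(d_hall_kitchen)", "open(d_bay_office)", "open(d_lab_office)"]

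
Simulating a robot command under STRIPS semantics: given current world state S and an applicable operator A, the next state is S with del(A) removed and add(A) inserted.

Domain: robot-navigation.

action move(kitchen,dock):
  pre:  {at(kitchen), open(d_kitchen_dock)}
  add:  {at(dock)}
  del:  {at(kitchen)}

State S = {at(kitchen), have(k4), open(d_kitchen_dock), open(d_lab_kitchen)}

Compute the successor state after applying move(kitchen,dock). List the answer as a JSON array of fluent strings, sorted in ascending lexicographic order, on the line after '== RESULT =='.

Compute (S \ del) ∪ add:
  pre ⊆ S: {at(kitchen), open(d_kitchen_dock)} ⊆ S  — applicable
  S \ del = {have(k4), open(d_kitchen_dock), open(d_lab_kitchen)}
  ∪ add   = {at(dock), have(k4), open(d_kitchen_dock), open(d_lab_kitchen)}

== RESULT ==
["at(dock)", "have(k4)", "open(d_kitchen_dock)", "open(d_lab_kitchen)"]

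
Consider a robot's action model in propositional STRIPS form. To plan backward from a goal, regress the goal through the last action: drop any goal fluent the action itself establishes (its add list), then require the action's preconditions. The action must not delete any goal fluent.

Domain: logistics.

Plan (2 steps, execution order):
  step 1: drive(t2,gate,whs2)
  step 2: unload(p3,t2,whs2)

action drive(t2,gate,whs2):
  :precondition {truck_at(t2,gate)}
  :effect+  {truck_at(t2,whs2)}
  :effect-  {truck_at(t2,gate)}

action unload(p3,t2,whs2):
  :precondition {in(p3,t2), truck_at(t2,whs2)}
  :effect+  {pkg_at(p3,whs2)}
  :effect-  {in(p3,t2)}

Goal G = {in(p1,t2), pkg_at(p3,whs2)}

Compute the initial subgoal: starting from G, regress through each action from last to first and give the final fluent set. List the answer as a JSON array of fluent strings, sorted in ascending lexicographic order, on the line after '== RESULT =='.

Regress step by step:
  through step 2 (unload(p3,t2,whs2)): drop {pkg_at(p3,whs2)}, keep {in(p1,t2)}, require {in(p3,t2), truck_at(t2,whs2)}
    → {in(p1,t2), in(p3,t2), truck_at(t2,whs2)}
  through step 1 (drive(t2,gate,whs2)): drop {truck_at(t2,whs2)}, keep {in(p1,t2), in(p3,t2)}, require {truck_at(t2,gate)}
    → {in(p1,t2), in(p3,t2), truck_at(t2,gate)}

== RESULT ==
["in(p1,t2)", "in(p3,t2)", "truck_at(t2,gate)"]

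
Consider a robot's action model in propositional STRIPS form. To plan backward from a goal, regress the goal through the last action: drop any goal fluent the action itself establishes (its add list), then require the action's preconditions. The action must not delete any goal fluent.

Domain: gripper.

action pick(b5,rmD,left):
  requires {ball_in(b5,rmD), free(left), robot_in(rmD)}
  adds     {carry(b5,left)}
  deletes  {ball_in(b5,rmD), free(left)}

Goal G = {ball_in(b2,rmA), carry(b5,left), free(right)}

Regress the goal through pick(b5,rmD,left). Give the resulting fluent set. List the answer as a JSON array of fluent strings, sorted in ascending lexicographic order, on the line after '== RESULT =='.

Compute (G \ add) ∪ pre:
  G ∩ del = {}  (empty — regression defined)
  G \ add = {ball_in(b2,rmA), carry(b5,left), free(right)} \ {carry(b5,left)} = {ball_in(b2,rmA), free(right)}
  ∪ pre   = {ball_in(b2,rmA), free(right)} ∪ {ball_in(b5,rmD), free(left), robot_in(rmD)}
          = {ball_in(b2,rmA), ball_in(b5,rmD), free(left), free(right), robot_in(rmD)}

== RESULT ==
["ball_in(b2,rmA)", "ball_in(b5,rmD)", "free(left)", "free(right)", "robot_in(rmD)"]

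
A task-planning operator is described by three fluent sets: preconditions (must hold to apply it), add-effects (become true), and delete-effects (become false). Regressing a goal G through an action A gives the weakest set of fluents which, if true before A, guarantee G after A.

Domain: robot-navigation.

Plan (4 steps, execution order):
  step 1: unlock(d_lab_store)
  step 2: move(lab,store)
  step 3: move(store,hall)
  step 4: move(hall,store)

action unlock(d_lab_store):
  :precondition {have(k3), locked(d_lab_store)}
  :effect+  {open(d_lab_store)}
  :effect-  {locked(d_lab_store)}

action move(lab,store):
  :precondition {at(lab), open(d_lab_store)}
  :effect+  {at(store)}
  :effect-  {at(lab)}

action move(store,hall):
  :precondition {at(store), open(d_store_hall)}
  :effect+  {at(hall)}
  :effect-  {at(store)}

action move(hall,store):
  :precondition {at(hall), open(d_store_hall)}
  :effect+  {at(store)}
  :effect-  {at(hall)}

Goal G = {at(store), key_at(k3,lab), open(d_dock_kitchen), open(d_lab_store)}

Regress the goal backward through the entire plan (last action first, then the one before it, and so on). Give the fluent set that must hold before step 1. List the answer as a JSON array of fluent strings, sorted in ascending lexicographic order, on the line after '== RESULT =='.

Regress step by step:
  through step 4 (move(hall,store)): drop {at(store)}, keep {key_at(k3,lab), open(d_dock_kitchen), open(d_lab_store)}, require {at(hall), open(d_store_hall)}
    → {at(hall), key_at(k3,lab), open(d_dock_kitchen), open(d_lab_store), open(d_store_hall)}
  through step 3 (move(store,hall)): drop {at(hall)}, keep {key_at(k3,lab), open(d_dock_kitchen), open(d_lab_store), open(d_store_hall)}, require {at(store), open(d_store_hall)}
    → {at(store), key_at(k3,lab), open(d_dock_kitchen), open(d_lab_store), open(d_store_hall)}
  through step 2 (move(lab,store)): drop {at(store)}, keep {key_at(k3,lab), open(d_dock_kitchen), open(d_lab_store), open(d_store_hall)}, require {at(lab), open(d_lab_store)}
    → {at(lab), key_at(k3,lab), open(d_dock_kitchen), open(d_lab_store), open(d_store_hall)}
  through step 1 (unlock(d_lab_store)): drop {open(d_lab_store)}, keep {at(lab), key_at(k3,lab), open(d_dock_kitchen), open(d_store_hall)}, require {have(k3), locked(d_lab_store)}
    → {at(lab), have(k3), key_at(k3,lab), locked(d_lab_store), open(d_dock_kitchen), open(d_store_hall)}

== RESULT ==
["at(lab)", "have(k3)", "key_at(k3,lab)", "locked(d_lab_store)", "open(d_dock_kitchen)", "open(d_store_hall)"]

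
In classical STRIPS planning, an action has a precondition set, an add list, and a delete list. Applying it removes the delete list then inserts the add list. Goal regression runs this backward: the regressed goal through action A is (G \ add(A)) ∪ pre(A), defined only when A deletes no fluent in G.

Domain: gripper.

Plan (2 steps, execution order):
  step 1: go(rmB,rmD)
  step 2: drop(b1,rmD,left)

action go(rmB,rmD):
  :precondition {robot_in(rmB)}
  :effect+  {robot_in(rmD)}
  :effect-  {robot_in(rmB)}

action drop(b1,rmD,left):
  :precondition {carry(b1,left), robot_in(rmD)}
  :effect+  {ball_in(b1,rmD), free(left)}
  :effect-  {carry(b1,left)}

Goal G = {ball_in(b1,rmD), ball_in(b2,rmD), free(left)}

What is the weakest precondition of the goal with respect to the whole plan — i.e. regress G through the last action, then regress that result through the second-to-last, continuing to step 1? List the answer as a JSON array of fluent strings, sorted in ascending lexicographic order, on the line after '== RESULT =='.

Regress step by step:
  through step 2 (drop(b1,rmD,left)): drop {ball_in(b1,rmD), free(left)}, keep {ball_in(b2,rmD)}, require {carry(b1,left), robot_in(rmD)}
    → {ball_in(b2,rmD), carry(b1,left), robot_in(rmD)}
  through step 1 (go(rmB,rmD)): drop {robot_in(rmD)}, keep {ball_in(b2,rmD), carry(b1,left)}, require {robot_in(rmB)}
    → {ball_in(b2,rmD), carry(b1,left), robot_in(rmB)}

== RESULT ==
["ball_in(b2,rmD)", "carry(b1,left)", "robot_in(rmB)"]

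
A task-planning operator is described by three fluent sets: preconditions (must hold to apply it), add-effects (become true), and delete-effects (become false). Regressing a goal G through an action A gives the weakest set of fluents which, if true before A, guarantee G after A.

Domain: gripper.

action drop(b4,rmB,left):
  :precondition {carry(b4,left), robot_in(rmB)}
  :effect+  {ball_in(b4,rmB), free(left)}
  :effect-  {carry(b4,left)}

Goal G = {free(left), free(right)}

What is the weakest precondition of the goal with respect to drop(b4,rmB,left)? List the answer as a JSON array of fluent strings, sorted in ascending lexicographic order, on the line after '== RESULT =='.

Compute (G \ add) ∪ pre:
  G ∩ del = {}  (empty — regression defined)
  G \ add = {free(left), free(right)} \ {ball_in(b4,rmB), free(left)} = {free(right)}
  ∪ pre   = {free(right)} ∪ {carry(b4,left), robot_in(rmB)}
          = {carry(b4,left), free(right), robot_in(rmB)}

== RESULT ==
["carry(b4,left)", "free(right)", "robot_in(rmB)"]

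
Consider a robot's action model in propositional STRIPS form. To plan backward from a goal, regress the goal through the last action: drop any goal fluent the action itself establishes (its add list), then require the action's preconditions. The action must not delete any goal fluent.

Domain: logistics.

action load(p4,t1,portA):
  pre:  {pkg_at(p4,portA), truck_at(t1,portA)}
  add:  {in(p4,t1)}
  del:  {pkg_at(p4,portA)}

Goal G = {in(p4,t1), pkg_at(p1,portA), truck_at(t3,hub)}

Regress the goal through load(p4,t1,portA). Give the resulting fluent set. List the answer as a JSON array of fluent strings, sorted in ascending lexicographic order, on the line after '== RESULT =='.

Compute (G \ add) ∪ pre:
  G ∩ del = {}  (empty — regression defined)
  G \ add = {in(p4,t1), pkg_at(p1,portA), truck_at(t3,hub)} \ {in(p4,t1)} = {pkg_at(p1,portA), truck_at(t3,hub)}
  ∪ pre   = {pkg_at(p1,portA), truck_at(t3,hub)} ∪ {pkg_at(p4,portA), truck_at(t1,portA)}
          = {pkg_at(p1,portA), pkg_at(p4,portA), truck_at(t1,portA), truck_at(t3,hub)}

== RESULT ==
["pkg_at(p1,portA)", "pkg_at(p4,portA)", "truck_at(t1,portA)", "truck_at(t3,hub)"]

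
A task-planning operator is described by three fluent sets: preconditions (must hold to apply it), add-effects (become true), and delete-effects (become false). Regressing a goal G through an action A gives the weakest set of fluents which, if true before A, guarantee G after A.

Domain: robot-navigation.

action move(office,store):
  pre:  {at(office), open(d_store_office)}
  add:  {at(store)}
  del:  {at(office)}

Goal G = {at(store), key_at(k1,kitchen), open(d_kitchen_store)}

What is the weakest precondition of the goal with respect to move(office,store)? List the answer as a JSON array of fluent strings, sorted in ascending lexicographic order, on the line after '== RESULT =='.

Regress:
  G ∩ del = {}  (empty — regression defined)
  G \ add = {at(store), key_at(k1,kitchen), open(d_kitchen_store)} \ {at(store)} = {key_at(k1,kitchen), open(d_kitchen_store)}
  ∪ pre   = {key_at(k1,kitchen), open(d_kitchen_store)} ∪ {at(office), open(d_store_office)}
          = {at(office), key_at(k1,kitchen), open(d_kitchen_store), open(d_store_office)}

== RESULT ==
["at(office)", "key_at(k1,kitchen)", "open(d_kitchen_store)", "open(d_store_office)"]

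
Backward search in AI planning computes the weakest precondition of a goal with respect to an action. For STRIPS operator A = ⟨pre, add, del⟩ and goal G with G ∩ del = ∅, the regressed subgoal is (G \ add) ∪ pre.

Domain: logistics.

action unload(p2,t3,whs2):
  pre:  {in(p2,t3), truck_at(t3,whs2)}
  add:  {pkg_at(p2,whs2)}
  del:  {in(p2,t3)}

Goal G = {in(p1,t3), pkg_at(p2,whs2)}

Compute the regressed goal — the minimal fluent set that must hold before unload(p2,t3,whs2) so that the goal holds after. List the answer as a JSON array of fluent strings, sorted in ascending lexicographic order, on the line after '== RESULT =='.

Compute (G \ add) ∪ pre:
  G ∩ del = {}  (empty — regression defined)
  G \ add = {in(p1,t3), pkg_at(p2,whs2)} \ {pkg_at(p2,whs2)} = {in(p1,t3)}
  ∪ pre   = {in(p1,t3)} ∪ {in(p2,t3), truck_at(t3,whs2)}
          = {in(p1,t3), in(p2,t3), truck_at(t3,whs2)}

== RESULT ==
["in(p1,t3)", "in(p2,t3)", "truck_at(t3,whs2)"]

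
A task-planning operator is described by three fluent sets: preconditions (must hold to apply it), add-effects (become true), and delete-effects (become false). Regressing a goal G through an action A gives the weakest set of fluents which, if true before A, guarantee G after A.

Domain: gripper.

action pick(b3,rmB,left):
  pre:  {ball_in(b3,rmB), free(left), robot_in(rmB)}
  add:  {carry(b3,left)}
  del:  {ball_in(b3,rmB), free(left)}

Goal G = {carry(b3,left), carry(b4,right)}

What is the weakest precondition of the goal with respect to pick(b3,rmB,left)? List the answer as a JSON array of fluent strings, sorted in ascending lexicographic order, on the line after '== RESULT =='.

Regress:
  G ∩ del = {}  (empty — regression defined)
  G \ add = {carry(b3,left), carry(b4,right)} \ {carry(b3,left)} = {carry(b4,right)}
  ∪ pre   = {carry(b4,right)} ∪ {ball_in(b3,rmB), free(left), robot_in(rmB)}
          = {ball_in(b3,rmB), carry(b4,right), free(left), robot_in(rmB)}

== RESULT ==
["ball_in(b3,rmB)", "carry(b4,right)", "free(left)", "robot_in(rmB)"]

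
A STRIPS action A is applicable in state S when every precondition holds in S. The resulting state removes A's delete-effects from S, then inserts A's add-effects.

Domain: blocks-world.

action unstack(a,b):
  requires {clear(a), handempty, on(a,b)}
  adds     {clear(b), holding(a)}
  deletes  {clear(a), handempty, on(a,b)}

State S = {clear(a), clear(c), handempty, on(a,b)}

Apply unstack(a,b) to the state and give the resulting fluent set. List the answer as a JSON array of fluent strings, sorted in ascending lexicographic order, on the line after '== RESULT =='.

Progress:
  pre ⊆ S: {clear(a), handempty, on(a,b)} ⊆ S  — applicable
  S \ del = {clear(c)}
  ∪ add   = {clear(b), clear(c), holding(a)}

== RESULT ==
["clear(b)", "clear(c)", "holding(a)"]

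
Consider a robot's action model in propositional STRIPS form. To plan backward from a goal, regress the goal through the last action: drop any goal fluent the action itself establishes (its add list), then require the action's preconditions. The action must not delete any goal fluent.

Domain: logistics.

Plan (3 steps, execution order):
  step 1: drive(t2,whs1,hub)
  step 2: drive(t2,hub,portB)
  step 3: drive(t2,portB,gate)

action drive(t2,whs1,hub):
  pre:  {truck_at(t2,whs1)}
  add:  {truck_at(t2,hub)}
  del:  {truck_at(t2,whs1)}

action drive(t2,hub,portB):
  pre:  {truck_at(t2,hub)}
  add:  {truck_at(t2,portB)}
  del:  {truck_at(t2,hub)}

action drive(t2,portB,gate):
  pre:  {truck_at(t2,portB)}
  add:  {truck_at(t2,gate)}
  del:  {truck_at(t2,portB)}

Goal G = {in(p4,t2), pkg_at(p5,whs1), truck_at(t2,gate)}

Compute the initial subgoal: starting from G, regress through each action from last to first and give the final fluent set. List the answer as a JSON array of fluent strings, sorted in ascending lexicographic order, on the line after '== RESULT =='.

Regress step by step:
  through step 3 (drive(t2,portB,gate)): drop {truck_at(t2,gate)}, keep {in(p4,t2), pkg_at(p5,whs1)}, require {truck_at(t2,portB)}
    → {in(p4,t2), pkg_at(p5,whs1), truck_at(t2,portB)}
  through step 2 (drive(t2,hub,portB)): drop {truck_at(t2,portB)}, keep {in(p4,t2), pkg_at(p5,whs1)}, require {truck_at(t2,hub)}
    → {in(p4,t2), pkg_at(p5,whs1), truck_at(t2,hub)}
  through step 1 (drive(t2,whs1,hub)): drop {truck_at(t2,hub)}, keep {in(p4,t2), pkg_at(p5,whs1)}, require {truck_at(t2,whs1)}
    → {in(p4,t2), pkg_at(p5,whs1), truck_at(t2,whs1)}

== RESULT ==
["in(p4,t2)", "pkg_at(p5,whs1)", "truck_at(t2,whs1)"]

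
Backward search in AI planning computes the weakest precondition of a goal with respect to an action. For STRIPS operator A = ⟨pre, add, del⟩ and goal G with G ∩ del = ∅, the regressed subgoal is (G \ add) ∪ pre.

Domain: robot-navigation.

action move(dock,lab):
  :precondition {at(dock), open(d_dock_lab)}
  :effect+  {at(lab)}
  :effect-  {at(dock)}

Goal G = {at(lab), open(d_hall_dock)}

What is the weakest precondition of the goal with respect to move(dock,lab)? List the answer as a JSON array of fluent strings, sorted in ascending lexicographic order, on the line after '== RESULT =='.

Compute (G \ add) ∪ pre:
  G ∩ del = {}  (empty — regression defined)
  G \ add = {at(lab), open(d_hall_dock)} \ {at(lab)} = {open(d_hall_dock)}
  ∪ pre   = {open(d_hall_dock)} ∪ {at(dock), open(d_dock_lab)}
          = {at(dock), open(d_dock_lab), open(d_hall_dock)}

== RESULT ==
["at(dock)", "open(d_dock_lab)", "open(d_hall_dock)"]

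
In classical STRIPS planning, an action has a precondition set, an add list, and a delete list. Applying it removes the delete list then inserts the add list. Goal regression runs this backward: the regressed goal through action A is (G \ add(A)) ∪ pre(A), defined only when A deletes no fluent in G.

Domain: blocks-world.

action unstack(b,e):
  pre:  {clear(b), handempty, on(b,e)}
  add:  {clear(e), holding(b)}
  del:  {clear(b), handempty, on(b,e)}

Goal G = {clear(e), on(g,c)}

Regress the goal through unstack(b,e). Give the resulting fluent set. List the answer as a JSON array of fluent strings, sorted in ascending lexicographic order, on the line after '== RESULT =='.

Regress:
  G ∩ del = {}  (empty — regression defined)
  G \ add = {clear(e), on(g,c)} \ {clear(e), holding(b)} = {on(g,c)}
  ∪ pre   = {on(g,c)} ∪ {clear(b), handempty, on(b,e)}
          = {clear(b), handempty, on(b,e), on(g,c)}

== RESULT ==
["clear(b)", "handempty", "on(b,e)", "on(g,c)"]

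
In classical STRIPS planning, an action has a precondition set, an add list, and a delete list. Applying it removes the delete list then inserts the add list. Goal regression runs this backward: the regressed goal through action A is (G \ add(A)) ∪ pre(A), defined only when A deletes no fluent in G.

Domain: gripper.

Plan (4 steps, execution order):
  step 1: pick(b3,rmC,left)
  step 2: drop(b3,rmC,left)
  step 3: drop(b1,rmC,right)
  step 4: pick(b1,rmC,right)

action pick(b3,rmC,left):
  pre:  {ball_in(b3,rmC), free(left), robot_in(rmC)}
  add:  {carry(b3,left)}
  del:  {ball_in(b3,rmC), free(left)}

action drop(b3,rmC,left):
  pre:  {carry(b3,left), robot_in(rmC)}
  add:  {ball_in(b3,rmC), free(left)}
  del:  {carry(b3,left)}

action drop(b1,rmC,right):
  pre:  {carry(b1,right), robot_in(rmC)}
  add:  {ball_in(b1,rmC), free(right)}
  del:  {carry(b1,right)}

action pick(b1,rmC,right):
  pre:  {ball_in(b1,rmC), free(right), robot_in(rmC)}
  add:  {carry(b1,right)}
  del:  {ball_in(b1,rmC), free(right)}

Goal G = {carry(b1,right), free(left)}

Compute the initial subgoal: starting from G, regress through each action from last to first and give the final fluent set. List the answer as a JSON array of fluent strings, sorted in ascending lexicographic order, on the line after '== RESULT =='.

Regress step by step:
  through step 4 (pick(b1,rmC,right)): drop {carry(b1,right)}, keep {free(left)}, require {ball_in(b1,rmC), free(right), robot_in(rmC)}
    → {ball_in(b1,rmC), free(left), free(right), robot_in(rmC)}
  through step 3 (drop(b1,rmC,right)): drop {ball_in(b1,rmC), free(right)}, keep {free(left), robot_in(rmC)}, require {carry(b1,right), robot_in(rmC)}
    → {carry(b1,right), free(left), robot_in(rmC)}
  through step 2 (drop(b3,rmC,left)): drop {free(left)}, keep {carry(b1,right), robot_in(rmC)}, require {carry(b3,left), robot_in(rmC)}
    → {carry(b1,right), carry(b3,left), robot_in(rmC)}
  through step 1 (pick(b3,rmC,left)): drop {carry(b3,left)}, keep {carry(b1,right), robot_in(rmC)}, require {ball_in(b3,rmC), free(left), robot_in(rmC)}
    → {ball_in(b3,rmC), carry(b1,right), free(left), robot_in(rmC)}

== RESULT ==
["ball_in(b3,rmC)", "carry(b1,right)", "free(left)", "robot_in(rmC)"]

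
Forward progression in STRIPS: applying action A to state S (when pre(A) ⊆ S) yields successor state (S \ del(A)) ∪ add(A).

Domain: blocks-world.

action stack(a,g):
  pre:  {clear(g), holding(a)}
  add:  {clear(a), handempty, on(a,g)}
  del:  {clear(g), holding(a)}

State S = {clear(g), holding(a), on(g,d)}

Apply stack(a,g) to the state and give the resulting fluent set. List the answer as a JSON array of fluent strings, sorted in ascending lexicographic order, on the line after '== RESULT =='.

Progress:
  pre ⊆ S: {clear(g), holding(a)} ⊆ S  — applicable
  S \ del = {on(g,d)}
  ∪ add   = {clear(a), handempty, on(a,g), on(g,d)}

== RESULT ==
["clear(a)", "handempty", "on(a,g)", "on(g,d)"]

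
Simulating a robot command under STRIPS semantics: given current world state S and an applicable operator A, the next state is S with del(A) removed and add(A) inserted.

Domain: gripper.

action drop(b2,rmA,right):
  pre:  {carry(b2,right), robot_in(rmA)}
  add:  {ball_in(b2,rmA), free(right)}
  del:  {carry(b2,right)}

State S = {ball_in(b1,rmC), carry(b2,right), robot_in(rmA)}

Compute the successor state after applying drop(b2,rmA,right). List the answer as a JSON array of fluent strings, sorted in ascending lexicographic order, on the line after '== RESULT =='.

Compute (S \ del) ∪ add:
  pre ⊆ S: {carry(b2,right), robot_in(rmA)} ⊆ S  — applicable
  S \ del = {ball_in(b1,rmC), robot_in(rmA)}
  ∪ add   = {ball_in(b1,rmC), ball_in(b2,rmA), free(right), robot_in(rmA)}

== RESULT ==
["ball_in(b1,rmC)", "ball_in(b2,rmA)", "free(right)", "robot_in(rmA)"]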